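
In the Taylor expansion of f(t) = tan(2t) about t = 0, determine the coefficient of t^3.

8/3

Compute the successive derivatives at the expansion point and divide by k!.
f(0) = 0
f′(0) = 2
f′′(0) = 0
f′′′(0) = 16
So c_3 = f′′′(0)/3! = 8/3.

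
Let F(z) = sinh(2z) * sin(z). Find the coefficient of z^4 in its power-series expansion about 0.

Multiply the two series term by term and collect like powers.
[z^0] = 0;  [z^1] = 0;  [z^2] = 2;  [z^3] = 0;  [z^4] = 1.
So c_4 = F^(4)(0)/4! = 1.

1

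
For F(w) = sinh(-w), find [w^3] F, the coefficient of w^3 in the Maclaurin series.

[w^0] = 0;  [w^1] = -1;  [w^2] = 0;  [w^3] = -1/6.

-1/6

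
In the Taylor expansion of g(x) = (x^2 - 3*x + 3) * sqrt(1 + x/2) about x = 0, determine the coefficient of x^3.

47/128

Shift and add copies of the series according to the polynomial's terms.
g(0) = 3
g′(0) = -9/4
g′′(0) = 5/16
g′′′(0) = 141/64
So c_3 = g′′′(0)/3! = 47/128.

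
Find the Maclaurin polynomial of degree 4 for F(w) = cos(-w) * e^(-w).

Multiply the two series term by term and collect like powers.

-w^4/6 + w^3/3 - w + 1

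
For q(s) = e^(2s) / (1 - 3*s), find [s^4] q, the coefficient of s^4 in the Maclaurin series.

Multiply the numerator's expansion by the denominator's geometric series.
q(0) = 1
q′(0) = 5
q′′(0) = 34
q′′′(0) = 314
q^(4)(0) = 3784
So c_4 = q^(4)(0)/4! = 473/3.

473/3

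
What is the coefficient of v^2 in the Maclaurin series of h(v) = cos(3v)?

-9/2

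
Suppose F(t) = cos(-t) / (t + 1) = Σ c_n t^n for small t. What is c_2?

1/2

Use 1/(1 - r) = Σ r^k on the denominator, then take the Cauchy product.
[t^0] = 1;  [t^1] = -1;  [t^2] = 1/2.
So c_2 = F′′(0)/2! = 1/2.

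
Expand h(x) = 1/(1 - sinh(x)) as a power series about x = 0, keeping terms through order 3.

Plug the Maclaurin series of the inner function into that of the outer and collect terms.
h(0) = 1
h′(0) = 1
h′′(0) = 2
h′′′(0) = 7

7*x^3/6 + x^2 + x + 1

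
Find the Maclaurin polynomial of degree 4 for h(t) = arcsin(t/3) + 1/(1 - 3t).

81*t^4 + 4375*t^3/162 + 9*t^2 + 10*t/3 + 1

Add the two expansions coefficient-wise.
h(0) = 1
h′(0) = 10/3
h′′(0) = 18
h′′′(0) = 4375/27
h^(4)(0) = 1944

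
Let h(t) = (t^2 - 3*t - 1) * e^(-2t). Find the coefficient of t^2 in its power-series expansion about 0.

5

Distribute the polynomial across the series and collect like powers.
h(0) = -1
h′(0) = -1
h′′(0) = 10
So c_2 = h′′(0)/2! = 5.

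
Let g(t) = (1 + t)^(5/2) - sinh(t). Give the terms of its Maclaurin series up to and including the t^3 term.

Combine the two series term by term.
g(0) = 1
g′(0) = 3/2
g′′(0) = 15/4
g′′′(0) = 7/8

7*t^3/48 + 15*t^2/8 + 3*t/2 + 1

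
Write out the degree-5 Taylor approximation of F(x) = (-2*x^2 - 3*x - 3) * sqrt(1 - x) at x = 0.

Multiply each power in the prefactor through the base expansion.
F(0) = -3
F′(0) = -3/2
F′′(0) = -1/4
F′′′(0) = 75/8
F^(4)(0) = 213/16
F^(5)(0) = 1245/32

83*x^5/256 + 71*x^4/128 + 25*x^3/16 - x^2/8 - 3*x/2 - 3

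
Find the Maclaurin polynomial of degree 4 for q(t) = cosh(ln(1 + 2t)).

8*t^4 - 4*t^3 + 2*t^2 + 1

Plug the Maclaurin series of the inner function into that of the outer and collect terms.
q(0) = 1
q′(0) = 0
q′′(0) = 4
q′′′(0) = -24
q^(4)(0) = 192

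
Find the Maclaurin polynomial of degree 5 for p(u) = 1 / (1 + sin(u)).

-61*u^5/120 + 2*u^4/3 - 5*u^3/6 + u^2 - u + 1

Use the geometric series for the reciprocal, then substitute.
[u^0] = 1;  [u^1] = -1;  [u^2] = 1;  [u^3] = -5/6;  [u^4] = 2/3;  [u^5] = -61/120.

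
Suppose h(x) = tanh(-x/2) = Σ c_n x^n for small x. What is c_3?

c_3 = h′′′(0)/3! = 1/24.

1/24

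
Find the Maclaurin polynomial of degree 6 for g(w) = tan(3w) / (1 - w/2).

2787*w^6/160 + 2787*w^5/80 + 39*w^4/8 + 39*w^3/4 + 3*w^2/2 + 3*w

Take the Cauchy product of the two expansions.
g(0) = 0
g′(0) = 3
g′′(0) = 3
g′′′(0) = 117/2
g^(4)(0) = 117
g^(5)(0) = 8361/2
g^(6)(0) = 25083/2
The Taylor polynomial is Σ g^(k)(0)/k! · w^k.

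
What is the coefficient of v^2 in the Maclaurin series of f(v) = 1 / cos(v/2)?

1/8

Divide the numerator series by the denominator series (power-series long division).
[v^0] = 1;  [v^1] = 0;  [v^2] = 1/8.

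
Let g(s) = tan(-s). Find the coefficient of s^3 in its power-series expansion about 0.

[s^0] = 0;  [s^1] = -1;  [s^2] = 0;  [s^3] = -1/3.

-1/3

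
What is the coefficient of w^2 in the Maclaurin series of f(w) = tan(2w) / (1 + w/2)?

-1

Expand each factor separately, then convolve coefficients.
f(0) = 0
f′(0) = 2
f′′(0) = -2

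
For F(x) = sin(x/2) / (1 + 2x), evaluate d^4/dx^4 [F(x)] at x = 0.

Write out both Maclaurin series and multiply, keeping only the needed powers.
From the series, [x^4] F = -95/24; multiply by 4! = 24 to get -95.

-95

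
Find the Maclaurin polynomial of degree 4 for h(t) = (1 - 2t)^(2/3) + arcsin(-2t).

-112*t^4/243 - 140*t^3/81 - 4*t^2/9 - 10*t/3 + 1

Combine the two series term by term.
h(0) = 1
h′(0) = -10/3
h′′(0) = -8/9
h′′′(0) = -280/27
h^(4)(0) = -896/81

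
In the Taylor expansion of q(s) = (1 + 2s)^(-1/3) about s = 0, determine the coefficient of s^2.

8/9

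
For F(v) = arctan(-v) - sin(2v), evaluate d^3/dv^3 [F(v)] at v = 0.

10

Expand each term separately and add.
From the series, [v^3] F = 5/3; multiply by 3! = 6 to get 10.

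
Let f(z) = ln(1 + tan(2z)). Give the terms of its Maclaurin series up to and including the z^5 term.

Let u equal the inner series; expand the outer function in u and truncate.
f(0) = 0
f′(0) = 2
f′′(0) = -4
f′′′(0) = 32
f^(4)(0) = -224
f^(5)(0) = 2560

64*z^5/3 - 28*z^4/3 + 16*z^3/3 - 2*z^2 + 2*z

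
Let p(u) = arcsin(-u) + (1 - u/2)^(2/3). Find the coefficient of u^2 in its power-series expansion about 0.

-1/36

Expand each term separately and add.
p(0) = 1
p′(0) = -4/3
p′′(0) = -1/18
So c_2 = p′′(0)/2! = -1/36.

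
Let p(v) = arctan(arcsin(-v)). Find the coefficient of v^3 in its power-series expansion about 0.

1/6

Substitute the inner expansion into the outer series and collect powers.
So c_3 = p′′′(0)/3! = 1/6.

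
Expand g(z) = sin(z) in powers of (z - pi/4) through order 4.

Compute the successive derivatives at the expansion point and divide by k!.
g(pi/4) = sqrt(2)/2
g′(pi/4) = sqrt(2)/2
g′′(pi/4) = -sqrt(2)/2
g′′′(pi/4) = -sqrt(2)/2
g^(4)(pi/4) = sqrt(2)/2
Dividing each by k! gives the coefficients c_0, ..., c_4.

sqrt(2)*(z - pi/4)^4/48 - sqrt(2)*(z - pi/4)^3/12 - sqrt(2)*(z - pi/4)^2/4 + sqrt(2)*(z - pi/4)/2 + sqrt(2)/2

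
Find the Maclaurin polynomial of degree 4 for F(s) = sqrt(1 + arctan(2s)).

Plug the Maclaurin series of the inner function into that of the outer and collect terms.
F(0) = 1
F′(0) = 1
F′′(0) = -1
F′′′(0) = -5
F^(4)(0) = 17
Dividing each by k! gives the coefficients c_0, ..., c_4.

17*s^4/24 - 5*s^3/6 - s^2/2 + s + 1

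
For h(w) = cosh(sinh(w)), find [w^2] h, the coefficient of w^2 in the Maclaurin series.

1/2

Substitute the inner expansion into the outer series and collect powers.
h(0) = 1
h′(0) = 0
h′′(0) = 1
So c_2 = h′′(0)/2! = 1/2.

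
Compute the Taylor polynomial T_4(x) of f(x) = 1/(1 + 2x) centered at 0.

16*x^4 - 8*x^3 + 4*x^2 - 2*x + 1

Use the known series and substitute for the argument.
f(0) = 1
f′(0) = -2
f′′(0) = 8
f′′′(0) = -48
f^(4)(0) = 384
Then c_k = f^(k)(0)/k! gives each Taylor coefficient.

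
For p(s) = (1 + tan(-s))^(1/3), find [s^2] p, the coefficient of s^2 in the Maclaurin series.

-1/9

Plug the Maclaurin series of the inner function into that of the outer and collect terms.
[s^0] = 1;  [s^1] = -1/3;  [s^2] = -1/9.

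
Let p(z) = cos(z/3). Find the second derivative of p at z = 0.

Apply the Taylor formula c_k = f^(k)(a)/k!.
The coefficient of z^2 in the expansion is -1/18, so p′′(0) = 2! * (-1/18) = -1/9.

-1/9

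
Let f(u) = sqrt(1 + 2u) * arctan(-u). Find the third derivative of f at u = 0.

5

Expand each factor separately, then convolve coefficients.
The coefficient of u^3 in the expansion is 5/6, so f′′′(0) = 3! * (5/6) = 5.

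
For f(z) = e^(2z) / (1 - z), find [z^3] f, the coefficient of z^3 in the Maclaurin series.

Write out both Maclaurin series and multiply, keeping only the needed powers.
So c_3 = f′′′(0)/3! = 19/3.

19/3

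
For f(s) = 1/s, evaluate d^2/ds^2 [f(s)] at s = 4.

1/32

From the series, [(s - 4)^2] f = 1/64; multiply by 2! = 2 to get 1/32.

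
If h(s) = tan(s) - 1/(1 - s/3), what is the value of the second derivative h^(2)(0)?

-2/9

Add the two expansions coefficient-wise.
The coefficient of s^2 in the expansion is -1/9, so h′′(0) = 2! * (-1/9) = -2/9.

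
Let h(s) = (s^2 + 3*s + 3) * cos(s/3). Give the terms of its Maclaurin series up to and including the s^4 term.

-35*s^4/648 - s^3/6 + 5*s^2/6 + 3*s + 3

Distribute the polynomial across the series and collect like powers.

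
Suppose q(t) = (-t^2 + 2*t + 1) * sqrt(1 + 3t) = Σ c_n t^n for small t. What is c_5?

-351/256

Multiply each power in the prefactor through the base expansion.
q(0) = 1
q′(0) = 7/2
q′′(0) = 7/4
q′′′(0) = -99/8
q^(4)(0) = 513/16
q^(5)(0) = -5265/32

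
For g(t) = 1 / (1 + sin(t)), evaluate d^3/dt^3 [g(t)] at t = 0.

-5

Expand as Σ (-1)^k u^k with u equal to the inner function's series.
The coefficient of t^3 in the expansion is -5/6, so g′′′(0) = 3! * (-5/6) = -5.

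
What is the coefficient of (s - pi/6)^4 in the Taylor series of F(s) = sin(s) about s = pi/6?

Differentiate repeatedly and evaluate at the center.
F(pi/6) = 1/2
F′(pi/6) = sqrt(3)/2
F′′(pi/6) = -1/2
F′′′(pi/6) = -sqrt(3)/2
F^(4)(pi/6) = 1/2

1/48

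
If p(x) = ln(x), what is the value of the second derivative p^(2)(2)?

Differentiate repeatedly and evaluate at the center.
The coefficient of (x - 2)^2 in the expansion is -1/8, so p′′(2) = 2! * (-1/8) = -1/4.

-1/4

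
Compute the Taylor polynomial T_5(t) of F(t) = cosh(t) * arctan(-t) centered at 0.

-3*t^5/40 - t^3/6 - t

Take the Cauchy product of the two expansions.
[t^0] = 0;  [t^1] = -1;  [t^2] = 0;  [t^3] = -1/6;  [t^4] = 0;  [t^5] = -3/40.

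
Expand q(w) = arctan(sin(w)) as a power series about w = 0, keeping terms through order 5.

Let u equal the inner series; expand the outer function in u and truncate.

3*w^5/8 - w^3/2 + w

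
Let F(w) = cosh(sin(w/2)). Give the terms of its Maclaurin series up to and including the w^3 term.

w^2/8 + 1

Plug the Maclaurin series of the inner function into that of the outer and collect terms.
[w^0] = 1;  [w^1] = 0;  [w^2] = 1/8;  [w^3] = 0.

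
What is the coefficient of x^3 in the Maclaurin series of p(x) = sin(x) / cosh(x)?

Invert the denominator's series and multiply.
[x^0] = 0;  [x^1] = 1;  [x^2] = 0;  [x^3] = -2/3.

-2/3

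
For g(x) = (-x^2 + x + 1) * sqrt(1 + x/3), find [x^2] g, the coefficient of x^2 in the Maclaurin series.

-61/72

Multiply each power in the prefactor through the base expansion.
g(0) = 1
g′(0) = 7/6
g′′(0) = -61/36
So c_2 = g′′(0)/2! = -61/72.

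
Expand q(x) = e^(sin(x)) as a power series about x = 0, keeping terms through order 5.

-x^5/15 - x^4/8 + x^2/2 + x + 1

Plug the Maclaurin series of the inner function into that of the outer and collect terms.
q(0) = 1
q′(0) = 1
q′′(0) = 1
q′′′(0) = 0
q^(4)(0) = -3
q^(5)(0) = -8
The Taylor polynomial is Σ q^(k)(0)/k! · x^k.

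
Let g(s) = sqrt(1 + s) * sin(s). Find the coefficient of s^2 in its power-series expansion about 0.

1/2

Write out both Maclaurin series and multiply, keeping only the needed powers.
g(0) = 0
g′(0) = 1
g′′(0) = 1
So c_2 = g′′(0)/2! = 1/2.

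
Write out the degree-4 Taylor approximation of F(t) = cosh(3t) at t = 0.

27*t^4/8 + 9*t^2/2 + 1

F(0) = 1
F′(0) = 0
F′′(0) = 9
F′′′(0) = 0
F^(4)(0) = 81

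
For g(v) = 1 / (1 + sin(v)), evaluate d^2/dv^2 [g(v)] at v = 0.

Use the geometric series for the reciprocal, then substitute.
The coefficient of v^2 in the expansion is 1, so g′′(0) = 2! * (1) = 2.

2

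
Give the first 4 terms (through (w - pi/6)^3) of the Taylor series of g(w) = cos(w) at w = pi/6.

g(pi/6) = sqrt(3)/2
g′(pi/6) = -1/2
g′′(pi/6) = -sqrt(3)/2
g′′′(pi/6) = 1/2

(w - pi/6)^3/12 - sqrt(3)*(w - pi/6)^2/4 - (w - pi/6)/2 + sqrt(3)/2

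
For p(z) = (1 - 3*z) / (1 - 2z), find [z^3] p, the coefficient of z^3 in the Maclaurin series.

-4

Shift and add copies of the series according to the polynomial's terms.
So c_3 = p′′′(0)/3! = -4.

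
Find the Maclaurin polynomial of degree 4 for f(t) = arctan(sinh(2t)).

Substitute the inner expansion into the outer series and collect powers.

-4*t^3/3 + 2*t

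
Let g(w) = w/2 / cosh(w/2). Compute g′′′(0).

Write the quotient as an unknown series and match coefficients against numerator = denominator · series.
The coefficient of w^3 in the expansion is -1/16, so g′′′(0) = 3! * (-1/16) = -3/8.

-3/8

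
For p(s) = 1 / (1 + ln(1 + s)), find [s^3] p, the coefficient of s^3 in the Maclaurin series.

-7/3

Use the geometric series for the reciprocal, then substitute.
p(0) = 1
p′(0) = -1
p′′(0) = 3
p′′′(0) = -14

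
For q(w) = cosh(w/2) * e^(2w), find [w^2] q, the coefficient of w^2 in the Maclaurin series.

Take the Cauchy product of the two expansions.
[w^0] = 1;  [w^1] = 2;  [w^2] = 17/8.

17/8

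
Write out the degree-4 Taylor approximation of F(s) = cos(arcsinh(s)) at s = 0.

5*s^4/24 - s^2/2 + 1

Plug the Maclaurin series of the inner function into that of the outer and collect terms.
[s^0] = 1;  [s^1] = 0;  [s^2] = -1/2;  [s^3] = 0;  [s^4] = 5/24.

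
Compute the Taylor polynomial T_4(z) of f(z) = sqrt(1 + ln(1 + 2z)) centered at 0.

Let u equal the inner series; expand the outer function in u and truncate.
f(0) = 1
f′(0) = 1
f′′(0) = -3
f′′′(0) = 17
f^(4)(0) = -143
The Taylor polynomial is Σ f^(k)(0)/k! · z^k.

-143*z^4/24 + 17*z^3/6 - 3*z^2/2 + z + 1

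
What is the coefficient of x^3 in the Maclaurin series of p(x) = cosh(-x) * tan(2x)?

Expand each factor separately, then convolve coefficients.

11/3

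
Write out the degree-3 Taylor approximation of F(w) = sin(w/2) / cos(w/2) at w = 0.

w^3/24 + w/2

Divide the numerator series by the denominator series (power-series long division).
F(0) = 0
F′(0) = 1/2
F′′(0) = 0
F′′′(0) = 1/4
Dividing each by k! gives the coefficients c_0, ..., c_3.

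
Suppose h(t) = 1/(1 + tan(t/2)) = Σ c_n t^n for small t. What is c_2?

1/4

Let u equal the inner series; expand the outer function in u and truncate.
h(0) = 1
h′(0) = -1/2
h′′(0) = 1/2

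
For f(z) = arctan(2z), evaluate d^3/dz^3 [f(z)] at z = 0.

The coefficient of z^3 in the expansion is -8/3, so f′′′(0) = 3! * (-8/3) = -16.

-16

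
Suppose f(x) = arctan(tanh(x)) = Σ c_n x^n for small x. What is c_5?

Let u equal the inner series; expand the outer function in u and truncate.
[x^0] = 0;  [x^1] = 1;  [x^2] = 0;  [x^3] = -2/3;  [x^4] = 0;  [x^5] = 2/3.

2/3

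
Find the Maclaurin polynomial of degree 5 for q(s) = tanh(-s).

-2*s^5/15 + s^3/3 - s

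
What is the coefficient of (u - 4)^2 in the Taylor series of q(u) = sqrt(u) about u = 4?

-1/64

Differentiate repeatedly and evaluate at the center.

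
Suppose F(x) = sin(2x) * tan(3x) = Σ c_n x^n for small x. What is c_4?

Write out both Maclaurin series and multiply, keeping only the needed powers.
F(0) = 0
F′(0) = 0
F′′(0) = 12
F′′′(0) = 0
F^(4)(0) = 336
Then c_k = F^(k)(0)/k! gives each Taylor coefficient.

14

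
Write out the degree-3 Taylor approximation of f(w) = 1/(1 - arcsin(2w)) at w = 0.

Substitute the inner expansion into the outer series and collect powers.

28*w^3/3 + 4*w^2 + 2*w + 1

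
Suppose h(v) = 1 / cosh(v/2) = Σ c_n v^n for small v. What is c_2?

-1/8

Divide the numerator series by the denominator series (power-series long division).
h(0) = 1
h′(0) = 0
h′′(0) = -1/4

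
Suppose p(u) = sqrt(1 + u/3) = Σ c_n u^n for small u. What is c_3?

1/432

c_3 = p′′′(0)/3! = 1/432.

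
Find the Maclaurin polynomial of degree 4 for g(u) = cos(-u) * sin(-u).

2*u^3/3 - u

Multiply the two series term by term and collect like powers.
g(0) = 0
g′(0) = -1
g′′(0) = 0
g′′′(0) = 4
g^(4)(0) = 0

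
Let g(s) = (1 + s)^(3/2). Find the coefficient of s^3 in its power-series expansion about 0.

[s^0] = 1;  [s^1] = 3/2;  [s^2] = 3/8;  [s^3] = -1/16.

-1/16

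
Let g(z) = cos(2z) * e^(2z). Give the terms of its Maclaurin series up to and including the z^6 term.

-16*z^5/15 - 8*z^4/3 - 8*z^3/3 + 2*z + 1

Multiply the two series term by term and collect like powers.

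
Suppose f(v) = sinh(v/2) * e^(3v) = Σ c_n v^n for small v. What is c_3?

Multiply the two series term by term and collect like powers.
f(0) = 0
f′(0) = 1/2
f′′(0) = 3
f′′′(0) = 109/8
So c_3 = f′′′(0)/3! = 109/48.

109/48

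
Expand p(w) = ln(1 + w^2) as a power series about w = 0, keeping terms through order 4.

p(0) = 0
p′(0) = 0
p′′(0) = 2
p′′′(0) = 0
p^(4)(0) = -12
The Taylor polynomial is Σ p^(k)(0)/k! · w^k.

-w^4/2 + w^2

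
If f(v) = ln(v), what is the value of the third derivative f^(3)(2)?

1/4

From the series, [(v - 2)^3] f = 1/24; multiply by 3! = 6 to get 1/4.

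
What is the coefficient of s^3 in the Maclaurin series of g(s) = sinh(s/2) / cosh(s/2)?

Divide the numerator series by the denominator series (power-series long division).
So c_3 = g′′′(0)/3! = -1/24.

-1/24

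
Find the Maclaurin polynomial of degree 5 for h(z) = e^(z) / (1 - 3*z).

Expand 1/(denominator) as a geometric series and multiply by the numerator's series.
h(0) = 1
h′(0) = 4
h′′(0) = 25
h′′′(0) = 226
h^(4)(0) = 2713
h^(5)(0) = 40696
Dividing each by k! gives the coefficients c_0, ..., c_5.

5087*z^5/15 + 2713*z^4/24 + 113*z^3/3 + 25*z^2/2 + 4*z + 1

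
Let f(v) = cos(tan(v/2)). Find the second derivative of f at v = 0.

-1/4

Let u equal the inner series; expand the outer function in u and truncate.
From the series, [v^2] f = -1/8; multiply by 2! = 2 to get -1/4.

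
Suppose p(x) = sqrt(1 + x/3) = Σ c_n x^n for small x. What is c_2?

-1/72

Apply the Taylor formula c_k = f^(k)(a)/k!.
p(0) = 1
p′(0) = 1/6
p′′(0) = -1/36
So c_2 = p′′(0)/2! = -1/72.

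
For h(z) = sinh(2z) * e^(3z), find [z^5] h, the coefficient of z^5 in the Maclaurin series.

781/60

Multiply the two series term by term and collect like powers.
h(0) = 0
h′(0) = 2
h′′(0) = 12
h′′′(0) = 62
h^(4)(0) = 312
h^(5)(0) = 1562
So c_5 = h^(5)(0)/5! = 781/60.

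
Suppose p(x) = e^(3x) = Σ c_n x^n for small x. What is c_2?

9/2

Differentiate repeatedly and evaluate at the center.
[x^0] = 1;  [x^1] = 3;  [x^2] = 9/2.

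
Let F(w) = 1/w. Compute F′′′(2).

-3/8

The coefficient of (w - 2)^3 in the expansion is -1/16, so F′′′(2) = 3! * (-1/16) = -3/8.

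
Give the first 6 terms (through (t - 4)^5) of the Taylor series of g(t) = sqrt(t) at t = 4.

g(4) = 2
g′(4) = 1/4
g′′(4) = -1/32
g′′′(4) = 3/256
g^(4)(4) = -15/2048
g^(5)(4) = 105/16384
The Taylor polynomial is Σ g^(k)(4)/k! · (t - 4)^k.

7*(t - 4)^5/131072 - 5*(t - 4)^4/16384 + (t - 4)^3/512 - (t - 4)^2/64 + (t - 4)/4 + 2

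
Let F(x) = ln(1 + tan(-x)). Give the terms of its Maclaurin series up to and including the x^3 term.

Plug the Maclaurin series of the inner function into that of the outer and collect terms.

-2*x^3/3 - x^2/2 - x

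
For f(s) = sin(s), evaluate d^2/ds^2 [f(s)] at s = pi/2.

From the series, [(s - pi/2)^2] f = -1/2; multiply by 2! = 2 to get -1.

-1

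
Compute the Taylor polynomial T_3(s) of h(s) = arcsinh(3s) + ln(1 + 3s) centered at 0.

Combine the two series term by term.
[s^0] = 0;  [s^1] = 6;  [s^2] = -9/2;  [s^3] = 9/2.

9*s^3/2 - 9*s^2/2 + 6*s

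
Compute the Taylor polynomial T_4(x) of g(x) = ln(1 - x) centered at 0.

g(0) = 0
g′(0) = -1
g′′(0) = -1
g′′′(0) = -2
g^(4)(0) = -6
The Taylor polynomial is Σ g^(k)(0)/k! · x^k.

-x^4/4 - x^3/3 - x^2/2 - x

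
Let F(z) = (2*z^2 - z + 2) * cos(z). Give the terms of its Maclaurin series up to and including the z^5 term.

Shift and add copies of the series according to the polynomial's terms.
F(0) = 2
F′(0) = -1
F′′(0) = 2
F′′′(0) = 3
F^(4)(0) = -22
F^(5)(0) = -5

-z^5/24 - 11*z^4/12 + z^3/2 + z^2 - z + 2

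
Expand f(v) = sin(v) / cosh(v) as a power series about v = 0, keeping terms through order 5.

Write the quotient as an unknown series and match coefficients against numerator = denominator · series.
f(0) = 0
f′(0) = 1
f′′(0) = 0
f′′′(0) = -4
f^(4)(0) = 0
f^(5)(0) = 36

3*v^5/10 - 2*v^3/3 + v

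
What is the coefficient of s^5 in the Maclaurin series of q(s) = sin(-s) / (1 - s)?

Multiply the numerator's expansion by the denominator's geometric series.
q(0) = 0
q′(0) = -1
q′′(0) = -2
q′′′(0) = -5
q^(4)(0) = -20
q^(5)(0) = -101
So c_5 = q^(5)(0)/5! = -101/120.

-101/120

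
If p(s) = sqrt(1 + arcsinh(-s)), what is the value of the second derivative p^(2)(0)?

-1/4

Substitute the inner expansion into the outer series and collect powers.
The coefficient of s^2 in the expansion is -1/8, so p′′(0) = 2! * (-1/8) = -1/4.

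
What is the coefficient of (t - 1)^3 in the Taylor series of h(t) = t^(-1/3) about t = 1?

h(1) = 1
h′(1) = -1/3
h′′(1) = 4/9
h′′′(1) = -28/27

-14/81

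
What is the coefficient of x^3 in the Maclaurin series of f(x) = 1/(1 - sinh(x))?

7/6

Plug the Maclaurin series of the inner function into that of the outer and collect terms.
[x^0] = 1;  [x^1] = 1;  [x^2] = 1;  [x^3] = 7/6.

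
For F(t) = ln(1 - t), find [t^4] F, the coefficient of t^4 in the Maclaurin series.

Apply the Taylor formula c_k = f^(k)(a)/k!.
F(0) = 0
F′(0) = -1
F′′(0) = -1
F′′′(0) = -2
F^(4)(0) = -6
So c_4 = F^(4)(0)/4! = -1/4.

-1/4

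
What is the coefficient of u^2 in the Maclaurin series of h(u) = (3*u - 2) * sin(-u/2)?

-3/2

Multiply each power in the prefactor through the base expansion.
h(0) = 0
h′(0) = 1
h′′(0) = -3
So c_2 = h′′(0)/2! = -3/2.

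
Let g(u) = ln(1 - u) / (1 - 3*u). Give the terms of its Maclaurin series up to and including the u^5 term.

Use 1/(1 - r) = Σ r^k on the denominator, then take the Cauchy product.

-1969*u^5/20 - 131*u^4/4 - 65*u^3/6 - 7*u^2/2 - u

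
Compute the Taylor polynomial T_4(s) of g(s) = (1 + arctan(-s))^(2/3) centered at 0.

Plug the Maclaurin series of the inner function into that of the outer and collect terms.
[s^0] = 1;  [s^1] = -2/3;  [s^2] = -1/9;  [s^3] = 14/81;  [s^4] = 11/243.

11*s^4/243 + 14*s^3/81 - s^2/9 - 2*s/3 + 1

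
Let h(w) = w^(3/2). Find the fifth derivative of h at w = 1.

-45/32

From the series, [(w - 1)^5] h = -3/256; multiply by 5! = 120 to get -45/32.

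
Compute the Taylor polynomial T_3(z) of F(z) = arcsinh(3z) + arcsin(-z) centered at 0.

Expand each term separately and add.
F(0) = 0
F′(0) = 2
F′′(0) = 0
F′′′(0) = -28

-14*z^3/3 + 2*z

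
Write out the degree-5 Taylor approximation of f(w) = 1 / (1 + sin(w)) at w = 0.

-61*w^5/120 + 2*w^4/3 - 5*w^3/6 + w^2 - w + 1

Write 1/(1+u) = 1 - u + u^2 - u^3 + ... and substitute the series for u.
f(0) = 1
f′(0) = -1
f′′(0) = 2
f′′′(0) = -5
f^(4)(0) = 16
f^(5)(0) = -61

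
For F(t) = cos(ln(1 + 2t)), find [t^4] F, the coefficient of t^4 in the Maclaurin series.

-20/3

Let u equal the inner series; expand the outer function in u and truncate.
F(0) = 1
F′(0) = 0
F′′(0) = -4
F′′′(0) = 24
F^(4)(0) = -160
So c_4 = F^(4)(0)/4! = -20/3.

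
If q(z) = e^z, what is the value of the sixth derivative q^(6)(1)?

Differentiate repeatedly and evaluate at the center.
The coefficient of (z - 1)^6 in the expansion is e/720, so q^(6)(1) = 6! * (e/720) = e.

e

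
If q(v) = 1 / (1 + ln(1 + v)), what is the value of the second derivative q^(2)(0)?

Write 1/(1+u) = 1 - u + u^2 - u^3 + ... and substitute the series for u.
From the series, [v^2] q = 3/2; multiply by 2! = 2 to get 3.

3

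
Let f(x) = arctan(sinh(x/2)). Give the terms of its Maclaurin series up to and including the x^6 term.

x^5/768 - x^3/48 + x/2

Plug the Maclaurin series of the inner function into that of the outer and collect terms.
f(0) = 0
f′(0) = 1/2
f′′(0) = 0
f′′′(0) = -1/8
f^(4)(0) = 0
f^(5)(0) = 5/32
f^(6)(0) = 0
Then c_k = f^(k)(0)/k! gives each Taylor coefficient.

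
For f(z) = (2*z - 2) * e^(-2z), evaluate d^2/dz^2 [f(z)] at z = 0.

-16

Multiply each power in the prefactor through the base expansion.
From the series, [z^2] f = -8; multiply by 2! = 2 to get -16.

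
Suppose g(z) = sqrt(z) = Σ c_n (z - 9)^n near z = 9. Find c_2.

-1/216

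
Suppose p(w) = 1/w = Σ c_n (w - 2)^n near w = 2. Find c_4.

1/32

p(2) = 1/2
p′(2) = -1/4
p′′(2) = 1/4
p′′′(2) = -3/8
p^(4)(2) = 3/4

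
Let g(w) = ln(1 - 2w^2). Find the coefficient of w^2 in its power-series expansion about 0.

Apply the Taylor formula c_k = f^(k)(a)/k!.
g(0) = 0
g′(0) = 0
g′′(0) = -4
So c_2 = g′′(0)/2! = -2.

-2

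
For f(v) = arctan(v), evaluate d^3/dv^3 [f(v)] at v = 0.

-2

From the series, [v^3] f = -1/3; multiply by 3! = 6 to get -2.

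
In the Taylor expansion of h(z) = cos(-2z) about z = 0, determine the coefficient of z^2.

Use the known series and substitute for the argument.
h(0) = 1
h′(0) = 0
h′′(0) = -4

-2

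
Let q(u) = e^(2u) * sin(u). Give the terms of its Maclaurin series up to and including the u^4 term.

Write out both Maclaurin series and multiply, keeping only the needed powers.
q(0) = 0
q′(0) = 1
q′′(0) = 4
q′′′(0) = 11
q^(4)(0) = 24

u^4 + 11*u^3/6 + 2*u^2 + u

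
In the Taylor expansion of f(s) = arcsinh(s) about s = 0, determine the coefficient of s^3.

c_3 = f′′′(0)/3! = -1/6.

-1/6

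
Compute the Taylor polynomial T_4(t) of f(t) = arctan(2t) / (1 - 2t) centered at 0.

32*t^4/3 + 16*t^3/3 + 4*t^2 + 2*t

Multiply the two series term by term and collect like powers.
f(0) = 0
f′(0) = 2
f′′(0) = 8
f′′′(0) = 32
f^(4)(0) = 256
The Taylor polynomial is Σ f^(k)(0)/k! · t^k.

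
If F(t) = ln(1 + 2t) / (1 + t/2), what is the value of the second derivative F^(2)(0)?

-6

Multiply the two series term by term and collect like powers.
The coefficient of t^2 in the expansion is -3, so F′′(0) = 2! * (-3) = -6.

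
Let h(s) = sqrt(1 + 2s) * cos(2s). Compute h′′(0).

Take the Cauchy product of the two expansions.
From the series, [s^2] h = -5/2; multiply by 2! = 2 to get -5.

-5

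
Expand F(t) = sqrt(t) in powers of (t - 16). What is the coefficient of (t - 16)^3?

1/16384

F(16) = 4
F′(16) = 1/8
F′′(16) = -1/256
F′′′(16) = 3/8192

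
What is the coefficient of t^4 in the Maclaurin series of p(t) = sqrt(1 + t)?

Differentiate repeatedly and evaluate at the center.
p(0) = 1
p′(0) = 1/2
p′′(0) = -1/4
p′′′(0) = 3/8
p^(4)(0) = -15/16
So c_4 = p^(4)(0)/4! = -5/128.

-5/128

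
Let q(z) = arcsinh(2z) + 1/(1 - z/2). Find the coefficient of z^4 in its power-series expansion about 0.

1/16

Expand each term separately and add.
So c_4 = q^(4)(0)/4! = 1/16.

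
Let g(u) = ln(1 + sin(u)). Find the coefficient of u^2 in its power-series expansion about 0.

Substitute the inner expansion into the outer series and collect powers.
[u^0] = 0;  [u^1] = 1;  [u^2] = -1/2.

-1/2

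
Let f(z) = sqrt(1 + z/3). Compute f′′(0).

-1/36

From the series, [z^2] f = -1/72; multiply by 2! = 2 to get -1/36.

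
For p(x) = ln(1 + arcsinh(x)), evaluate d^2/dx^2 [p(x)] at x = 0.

-1

Let u equal the inner series; expand the outer function in u and truncate.
From the series, [x^2] p = -1/2; multiply by 2! = 2 to get -1.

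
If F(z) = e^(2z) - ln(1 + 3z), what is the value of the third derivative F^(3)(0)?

-46

Combine the two series term by term.
The coefficient of z^3 in the expansion is -23/3, so F′′′(0) = 3! * (-23/3) = -46.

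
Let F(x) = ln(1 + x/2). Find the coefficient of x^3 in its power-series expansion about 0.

1/24

Compute the successive derivatives at the expansion point and divide by k!.
F(0) = 0
F′(0) = 1/2
F′′(0) = -1/4
F′′′(0) = 1/4
The Taylor polynomial is Σ F^(k)(0)/k! · x^k.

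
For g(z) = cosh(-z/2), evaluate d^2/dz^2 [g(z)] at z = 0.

The coefficient of z^2 in the expansion is 1/8, so g′′(0) = 2! * (1/8) = 1/4.

1/4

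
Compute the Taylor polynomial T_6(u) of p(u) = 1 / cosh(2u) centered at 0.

-244*u^6/45 + 10*u^4/3 - 2*u^2 + 1

Divide the numerator series by the denominator series (power-series long division).
[u^0] = 1;  [u^1] = 0;  [u^2] = -2;  [u^3] = 0;  [u^4] = 10/3;  [u^5] = 0;  [u^6] = -244/45.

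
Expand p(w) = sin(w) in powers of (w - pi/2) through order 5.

(w - pi/2)^4/24 - (w - pi/2)^2/2 + 1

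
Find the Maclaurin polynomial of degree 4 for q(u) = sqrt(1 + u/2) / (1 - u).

Multiply the two series term by term and collect like powers.
q(0) = 1
q′(0) = 5/4
q′′(0) = 39/16
q′′′(0) = 471/64
q^(4)(0) = 7521/256

2507*u^4/2048 + 157*u^3/128 + 39*u^2/32 + 5*u/4 + 1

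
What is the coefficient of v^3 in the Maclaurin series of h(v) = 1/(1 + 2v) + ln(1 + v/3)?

-647/81

Combine the two series term by term.
So c_3 = h′′′(0)/3! = -647/81.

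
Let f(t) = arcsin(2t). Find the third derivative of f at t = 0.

Use the known series and substitute for the argument.
The coefficient of t^3 in the expansion is 4/3, so f′′′(0) = 3! * (4/3) = 8.

8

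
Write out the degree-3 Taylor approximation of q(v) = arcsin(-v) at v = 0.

q(0) = 0
q′(0) = -1
q′′(0) = 0
q′′′(0) = -1

-v^3/6 - v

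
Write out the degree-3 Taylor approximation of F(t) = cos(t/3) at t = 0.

1 - t^2/18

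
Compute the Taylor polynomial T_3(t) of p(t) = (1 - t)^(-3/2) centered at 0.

p(0) = 1
p′(0) = 3/2
p′′(0) = 15/4
p′′′(0) = 105/8

35*t^3/16 + 15*t^2/8 + 3*t/2 + 1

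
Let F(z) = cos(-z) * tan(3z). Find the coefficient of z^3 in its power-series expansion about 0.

15/2

Multiply the two series term by term and collect like powers.
F(0) = 0
F′(0) = 3
F′′(0) = 0
F′′′(0) = 45
The Taylor polynomial is Σ F^(k)(0)/k! · z^k.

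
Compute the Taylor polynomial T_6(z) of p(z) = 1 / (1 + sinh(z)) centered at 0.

77*z^6/45 - 181*z^5/120 + 4*z^4/3 - 7*z^3/6 + z^2 - z + 1

Use the geometric series for the reciprocal, then substitute.
p(0) = 1
p′(0) = -1
p′′(0) = 2
p′′′(0) = -7
p^(4)(0) = 32
p^(5)(0) = -181
p^(6)(0) = 1232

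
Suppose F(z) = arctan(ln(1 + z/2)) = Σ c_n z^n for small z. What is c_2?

Substitute the inner expansion into the outer series and collect powers.

-1/8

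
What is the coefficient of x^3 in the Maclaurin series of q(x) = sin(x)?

-1/6

q(0) = 0
q′(0) = 1
q′′(0) = 0
q′′′(0) = -1
So c_3 = q′′′(0)/3! = -1/6.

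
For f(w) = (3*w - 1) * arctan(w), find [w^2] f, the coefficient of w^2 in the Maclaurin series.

Multiply each power in the prefactor through the base expansion.
f(0) = 0
f′(0) = -1
f′′(0) = 6

3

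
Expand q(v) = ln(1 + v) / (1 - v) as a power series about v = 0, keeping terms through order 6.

37*v^6/60 + 47*v^5/60 + 7*v^4/12 + 5*v^3/6 + v^2/2 + v

Expand 1/(denominator) as a geometric series and multiply by the numerator's series.
q(0) = 0
q′(0) = 1
q′′(0) = 1
q′′′(0) = 5
q^(4)(0) = 14
q^(5)(0) = 94
q^(6)(0) = 444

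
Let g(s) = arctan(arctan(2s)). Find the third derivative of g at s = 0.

-32

Substitute the inner expansion into the outer series and collect powers.
The coefficient of s^3 in the expansion is -16/3, so g′′′(0) = 3! * (-16/3) = -32.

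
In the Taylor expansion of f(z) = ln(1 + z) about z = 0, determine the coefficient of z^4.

f(0) = 0
f′(0) = 1
f′′(0) = -1
f′′′(0) = 2
f^(4)(0) = -6

-1/4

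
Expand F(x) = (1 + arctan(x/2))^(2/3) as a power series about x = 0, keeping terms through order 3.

Compose series: expand the inner function first, then feed it into the outer expansion.
F(0) = 1
F′(0) = 1/3
F′′(0) = -1/18
F′′′(0) = -7/54
The Taylor polynomial is Σ F^(k)(0)/k! · x^k.

-7*x^3/324 - x^2/36 + x/3 + 1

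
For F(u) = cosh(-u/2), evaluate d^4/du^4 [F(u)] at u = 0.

1/16

Differentiate repeatedly and evaluate at the center.
The coefficient of u^4 in the expansion is 1/384, so F^(4)(0) = 4! * (1/384) = 1/16.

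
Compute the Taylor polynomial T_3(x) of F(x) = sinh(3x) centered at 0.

F(0) = 0
F′(0) = 3
F′′(0) = 0
F′′′(0) = 27
Then c_k = F^(k)(0)/k! gives each Taylor coefficient.

9*x^3/2 + 3*x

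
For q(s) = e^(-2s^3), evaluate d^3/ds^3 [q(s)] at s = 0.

-12

Use the known series and substitute for the argument.
The coefficient of s^3 in the expansion is -2, so q′′′(0) = 3! * (-2) = -12.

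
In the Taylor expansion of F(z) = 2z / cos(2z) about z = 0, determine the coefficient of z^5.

20/3

Write the quotient as an unknown series and match coefficients against numerator = denominator · series.
[z^0] = 0;  [z^1] = 2;  [z^2] = 0;  [z^3] = 4;  [z^4] = 0;  [z^5] = 20/3.
So c_5 = F^(5)(0)/5! = 20/3.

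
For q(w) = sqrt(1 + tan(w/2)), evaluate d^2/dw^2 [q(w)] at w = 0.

-1/16

Substitute the inner expansion into the outer series and collect powers.
The coefficient of w^2 in the expansion is -1/32, so q′′(0) = 2! * (-1/32) = -1/16.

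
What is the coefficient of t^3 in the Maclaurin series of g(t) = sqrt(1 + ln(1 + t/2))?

Let u equal the inner series; expand the outer function in u and truncate.
g(0) = 1
g′(0) = 1/4
g′′(0) = -3/16
g′′′(0) = 17/64
Then c_k = g^(k)(0)/k! gives each Taylor coefficient.

17/384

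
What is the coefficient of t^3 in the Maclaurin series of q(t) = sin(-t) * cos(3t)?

14/3

Expand each factor separately, then convolve coefficients.
q(0) = 0
q′(0) = -1
q′′(0) = 0
q′′′(0) = 28
So c_3 = q′′′(0)/3! = 14/3.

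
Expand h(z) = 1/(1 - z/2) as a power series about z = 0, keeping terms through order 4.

z^4/16 + z^3/8 + z^2/4 + z/2 + 1

Use the known series and substitute for the argument.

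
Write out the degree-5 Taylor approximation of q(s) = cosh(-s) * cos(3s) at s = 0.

7*s^4/6 - 4*s^2 + 1

Take the Cauchy product of the two expansions.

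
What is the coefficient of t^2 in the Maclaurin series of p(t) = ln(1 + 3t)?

-9/2

c_2 = p′′(0)/2! = -9/2.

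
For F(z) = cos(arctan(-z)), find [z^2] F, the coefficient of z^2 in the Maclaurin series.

-1/2

Let u equal the inner series; expand the outer function in u and truncate.
F(0) = 1
F′(0) = 0
F′′(0) = -1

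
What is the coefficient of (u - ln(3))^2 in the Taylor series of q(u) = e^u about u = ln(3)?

q(ln(3)) = 3
q′(ln(3)) = 3
q′′(ln(3)) = 3
So c_2 = q′′(ln(3))/2! = 3/2.

3/2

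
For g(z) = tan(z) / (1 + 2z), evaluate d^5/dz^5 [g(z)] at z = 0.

2096

Write out both Maclaurin series and multiply, keeping only the needed powers.
The coefficient of z^5 in the expansion is 262/15, so g^(5)(0) = 5! * (262/15) = 2096.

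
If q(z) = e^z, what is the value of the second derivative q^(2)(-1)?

From the series, [(z + 1)^2] q = e^(-1)/2; multiply by 2! = 2 to get e^(-1).

e^(-1)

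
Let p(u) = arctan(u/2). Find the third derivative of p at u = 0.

From the series, [u^3] p = -1/24; multiply by 3! = 6 to get -1/4.

-1/4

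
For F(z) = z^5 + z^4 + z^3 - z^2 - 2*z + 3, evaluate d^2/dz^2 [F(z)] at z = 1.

The coefficient of (z - 1)^2 in the expansion is 18, so F′′(1) = 2! * (18) = 36.

36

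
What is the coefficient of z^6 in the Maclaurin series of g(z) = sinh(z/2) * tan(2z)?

12611/5760

Multiply the two series term by term and collect like powers.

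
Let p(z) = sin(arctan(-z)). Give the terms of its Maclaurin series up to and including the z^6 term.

-3*z^5/8 + z^3/2 - z

Substitute the inner expansion into the outer series and collect powers.
p(0) = 0
p′(0) = -1
p′′(0) = 0
p′′′(0) = 3
p^(4)(0) = 0
p^(5)(0) = -45
p^(6)(0) = 0
Dividing each by k! gives the coefficients c_0, ..., c_6.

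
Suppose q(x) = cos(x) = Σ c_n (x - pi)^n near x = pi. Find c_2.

q(pi) = -1
q′(pi) = 0
q′′(pi) = 1
So c_2 = q′′(pi)/2! = 1/2.

1/2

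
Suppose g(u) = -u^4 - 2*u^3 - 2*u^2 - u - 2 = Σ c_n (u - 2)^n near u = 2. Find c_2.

g(2) = -44
g′(2) = -65
g′′(2) = -76

-38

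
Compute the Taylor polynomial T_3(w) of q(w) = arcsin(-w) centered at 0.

-w^3/6 - w

q(0) = 0
q′(0) = -1
q′′(0) = 0
q′′′(0) = -1
Then c_k = q^(k)(0)/k! gives each Taylor coefficient.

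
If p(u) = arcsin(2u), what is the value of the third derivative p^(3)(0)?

8

The coefficient of u^3 in the expansion is 4/3, so p′′′(0) = 3! * (4/3) = 8.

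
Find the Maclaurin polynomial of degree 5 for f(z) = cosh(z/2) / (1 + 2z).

Multiply the two series term by term and collect like powers.

-6337*z^5/192 + 6337*z^4/384 - 33*z^3/4 + 33*z^2/8 - 2*z + 1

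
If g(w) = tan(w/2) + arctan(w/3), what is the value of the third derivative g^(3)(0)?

19/108

Add the two expansions coefficient-wise.
From the series, [w^3] g = 19/648; multiply by 3! = 6 to get 19/108.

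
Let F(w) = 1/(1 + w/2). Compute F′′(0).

Compute the successive derivatives at the expansion point and divide by k!.
From the series, [w^2] F = 1/4; multiply by 2! = 2 to get 1/2.

1/2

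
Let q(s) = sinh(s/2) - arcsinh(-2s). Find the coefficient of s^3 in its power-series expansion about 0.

Combine the two series term by term.
[s^0] = 0;  [s^1] = 5/2;  [s^2] = 0;  [s^3] = -21/16.

-21/16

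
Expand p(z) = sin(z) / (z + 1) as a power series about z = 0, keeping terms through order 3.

5*z^3/6 - z^2 + z

Use 1/(1 - r) = Σ r^k on the denominator, then take the Cauchy product.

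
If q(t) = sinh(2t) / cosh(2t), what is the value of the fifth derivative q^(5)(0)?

512

Divide the numerator series by the denominator series (power-series long division).
The coefficient of t^5 in the expansion is 64/15, so q^(5)(0) = 5! * (64/15) = 512.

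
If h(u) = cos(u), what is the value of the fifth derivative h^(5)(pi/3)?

The coefficient of (u - pi/3)^5 in the expansion is -sqrt(3)/240, so h^(5)(pi/3) = 5! * (-sqrt(3)/240) = -sqrt(3)/2.

-sqrt(3)/2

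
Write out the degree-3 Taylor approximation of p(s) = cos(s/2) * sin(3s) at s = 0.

-39*s^3/8 + 3*s

Expand each factor separately, then convolve coefficients.
p(0) = 0
p′(0) = 3
p′′(0) = 0
p′′′(0) = -117/4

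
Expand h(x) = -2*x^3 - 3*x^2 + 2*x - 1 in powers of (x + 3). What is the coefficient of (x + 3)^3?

-2

Differentiate repeatedly and evaluate at the center.
h(-3) = 20
h′(-3) = -34
h′′(-3) = 30
h′′′(-3) = -12
Then c_k = h^(k)(-3)/k! gives each Taylor coefficient.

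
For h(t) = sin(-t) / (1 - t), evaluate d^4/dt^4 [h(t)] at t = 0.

Multiply the two series term by term and collect like powers.
The coefficient of t^4 in the expansion is -5/6, so h^(4)(0) = 4! * (-5/6) = -20.

-20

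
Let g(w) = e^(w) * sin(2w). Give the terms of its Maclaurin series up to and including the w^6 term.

11*w^6/180 - 19*w^5/60 - w^4 - w^3/3 + 2*w^2 + 2*w

Write out both Maclaurin series and multiply, keeping only the needed powers.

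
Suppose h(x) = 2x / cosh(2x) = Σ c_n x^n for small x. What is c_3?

Write the quotient as an unknown series and match coefficients against numerator = denominator · series.
h(0) = 0
h′(0) = 2
h′′(0) = 0
h′′′(0) = -24
Then c_k = h^(k)(0)/k! gives each Taylor coefficient.

-4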